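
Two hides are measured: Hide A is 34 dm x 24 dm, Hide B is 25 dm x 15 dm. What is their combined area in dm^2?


1191 dm^2


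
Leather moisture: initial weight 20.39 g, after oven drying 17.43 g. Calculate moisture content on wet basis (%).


Moisture = 20.39 - 17.43 = 2.96 g
MC = 2.96 / 20.39 x 100 = 14.5%


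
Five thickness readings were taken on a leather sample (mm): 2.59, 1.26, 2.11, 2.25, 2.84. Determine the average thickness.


Sum = 2.59 + 1.26 + 2.11 + 2.25 + 2.84 = 11.05
Average = 11.05 / 5 = 2.21 mm


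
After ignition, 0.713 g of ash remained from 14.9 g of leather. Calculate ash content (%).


4.79%

Ash% = 0.713 / 14.9 x 100
Ash% = 4.79%


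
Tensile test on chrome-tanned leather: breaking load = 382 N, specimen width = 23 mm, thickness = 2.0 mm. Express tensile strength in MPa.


8.30 MPa


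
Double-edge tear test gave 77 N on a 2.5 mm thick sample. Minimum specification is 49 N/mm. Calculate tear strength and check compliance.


Tear strength = 77 / 2.5 = 30.8 N/mm
Required minimum = 49 N/mm
Compliant: No


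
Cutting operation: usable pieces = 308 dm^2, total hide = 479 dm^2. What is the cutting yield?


Yield = usable / total x 100
Yield = 308 / 479 x 100 = 64.3%


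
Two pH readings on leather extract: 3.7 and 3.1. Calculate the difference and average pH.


Difference = 0.6
Average pH = 3.40

Difference = |3.7 - 3.1| = 0.6
Average = (3.7 + 3.1) / 2 = 3.40


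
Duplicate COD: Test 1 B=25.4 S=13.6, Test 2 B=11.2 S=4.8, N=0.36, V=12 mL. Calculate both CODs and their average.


COD1 = 2832.0 mg/L
COD2 = 1536.0 mg/L
Average = 2184.0 mg/L

COD1 = (25.4 - 13.6) x 0.36 x 8000 / 12 = 2832.0 mg/L
COD2 = (11.2 - 4.8) x 0.36 x 8000 / 12 = 1536.0 mg/L
Average = (2832.0 + 1536.0) / 2 = 2184.0 mg/L


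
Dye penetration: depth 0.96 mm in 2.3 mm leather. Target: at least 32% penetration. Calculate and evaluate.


Penetration = 41.7%
Meets target: Yes


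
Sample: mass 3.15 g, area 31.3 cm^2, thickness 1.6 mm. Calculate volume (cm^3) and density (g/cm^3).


Thickness in cm = 1.6 / 10 = 0.16 cm
Volume = 31.3 x 0.16 = 5.008 cm^3
Density = 3.15 / 5.008 = 0.629 g/cm^3


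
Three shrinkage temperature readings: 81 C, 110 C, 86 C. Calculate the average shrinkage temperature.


92.3 C


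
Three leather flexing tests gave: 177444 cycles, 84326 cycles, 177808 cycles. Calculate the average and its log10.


Average = (177444 + 84326 + 177808) / 3 = 146526 cycles
log10(146526) = 5.17


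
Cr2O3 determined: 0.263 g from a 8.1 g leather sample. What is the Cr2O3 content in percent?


Cr2O3% = 0.263 / 8.1 x 100
Cr2O3% = 3.25%


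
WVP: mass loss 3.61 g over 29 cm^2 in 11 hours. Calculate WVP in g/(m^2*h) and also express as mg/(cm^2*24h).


WVP = 113.17 g/(m^2*h)
Daily rate = 271.60 mg/(cm^2*24h)


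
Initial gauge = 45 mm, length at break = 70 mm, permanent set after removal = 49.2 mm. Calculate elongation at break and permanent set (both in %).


Elongation at break = (70 - 45) / 45 x 100 = 55.6%
Permanent set = (49.2 - 45) / 45 x 100 = 9.3%


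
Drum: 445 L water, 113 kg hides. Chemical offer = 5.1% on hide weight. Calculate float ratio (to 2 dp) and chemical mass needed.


Float ratio = 3.94
Chemical needed = 5.763 kg


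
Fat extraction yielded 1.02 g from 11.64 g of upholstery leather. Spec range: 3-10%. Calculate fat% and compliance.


Fat% = 1.02 / 11.64 x 100 = 8.8%
Spec range: 3-10%
Compliant: Yes


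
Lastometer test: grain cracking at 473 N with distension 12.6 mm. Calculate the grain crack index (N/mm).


Grain crack index = force / distension
Index = 473 / 12.6 = 37.5 N/mm


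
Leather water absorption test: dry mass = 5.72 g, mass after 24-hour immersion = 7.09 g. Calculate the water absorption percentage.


Water absorbed = 7.09 - 5.72 = 1.37 g
WA% = 1.37 / 5.72 x 100 = 24.0%


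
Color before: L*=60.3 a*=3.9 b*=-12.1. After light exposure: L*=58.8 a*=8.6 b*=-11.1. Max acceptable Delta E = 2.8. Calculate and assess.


dL = -1.5, da = 4.7, db = 1.0
dE = sqrt((-1.5)^2 + (4.7)^2 + (1.0)^2) = 5.03
Max = 2.8
Passes: No


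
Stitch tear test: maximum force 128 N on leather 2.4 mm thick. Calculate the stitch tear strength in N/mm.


53.3 N/mm

Stitch tear strength = force / thickness
STS = 128 / 2.4 = 53.3 N/mm


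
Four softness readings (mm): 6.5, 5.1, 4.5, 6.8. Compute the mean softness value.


5.73 mm


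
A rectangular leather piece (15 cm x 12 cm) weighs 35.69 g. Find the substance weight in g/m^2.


1982.8 g/m^2


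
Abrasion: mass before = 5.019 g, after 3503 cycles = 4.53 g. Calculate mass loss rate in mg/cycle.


0.140 mg/cycle

Mass loss = 5.019 - 4.53 = 0.489 g
Rate = 0.489 / 3503 x 1000 = 0.140 mg/cycle


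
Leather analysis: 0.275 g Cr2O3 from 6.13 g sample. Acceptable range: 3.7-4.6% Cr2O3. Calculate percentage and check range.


Cr2O3 = 4.49%
Within range: Yes


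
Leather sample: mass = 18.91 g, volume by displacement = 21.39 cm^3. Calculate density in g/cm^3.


Density = mass / volume
Density = 18.91 / 21.39 = 0.884 g/cm^3


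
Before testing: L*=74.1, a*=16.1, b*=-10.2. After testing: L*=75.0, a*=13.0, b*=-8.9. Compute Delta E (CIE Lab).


dL = 75.0 - 74.1 = 0.9
da = 13.0 - 16.1 = -3.1
db = -8.9 - (-10.2) = 1.3
dE = sqrt((0.9)^2 + (-3.1)^2 + (1.3)^2) = 3.48


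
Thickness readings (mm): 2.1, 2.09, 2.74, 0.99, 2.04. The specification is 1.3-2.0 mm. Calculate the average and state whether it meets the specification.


Sum = 9.96
Average = 9.96 / 5 = 1.99 mm
Specification range: 1.3 to 2.0 mm
Within spec: Yes


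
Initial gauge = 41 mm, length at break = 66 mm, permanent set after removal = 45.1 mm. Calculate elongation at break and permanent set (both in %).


Elongation at break = 61.0%
Permanent set = 10.0%

Elongation at break = (66 - 41) / 41 x 100 = 61.0%
Permanent set = (45.1 - 41) / 41 x 100 = 10.0%


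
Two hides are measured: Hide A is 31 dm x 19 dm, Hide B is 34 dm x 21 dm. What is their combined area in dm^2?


Hide A area = 31 x 19 = 589 dm^2
Hide B area = 34 x 21 = 714 dm^2
Total = 589 + 714 = 1303 dm^2


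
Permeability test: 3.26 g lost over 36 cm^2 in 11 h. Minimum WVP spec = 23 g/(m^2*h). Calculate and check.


WVP = 82.32 g/(m^2*h)
Meets specification: Yes

WVP = 3.26 / (36 x 11) x 10000 = 82.32 g/(m^2*h)
Minimum: 23 g/(m^2*h)
Meets spec: Yes


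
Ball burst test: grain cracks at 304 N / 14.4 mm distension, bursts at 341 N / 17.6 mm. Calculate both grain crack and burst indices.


Crack index = 21.1 N/mm
Burst index = 19.4 N/mm

Crack index = 304 / 14.4 = 21.1 N/mm
Burst index = 341 / 17.6 = 19.4 N/mm


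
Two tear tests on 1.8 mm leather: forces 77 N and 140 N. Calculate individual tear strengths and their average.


Tear 1 = 42.8 N/mm
Tear 2 = 77.8 N/mm
Average = 60.3 N/mm


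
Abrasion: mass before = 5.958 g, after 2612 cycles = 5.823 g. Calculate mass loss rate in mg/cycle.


Mass loss = 5.958 - 5.823 = 0.135 g
Rate = 0.135 / 2612 x 1000 = 0.052 mg/cycle


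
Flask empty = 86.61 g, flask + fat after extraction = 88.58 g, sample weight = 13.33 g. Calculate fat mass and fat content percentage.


Fat mass = 1.97 g
Fat content = 14.8%

Fat mass = 88.58 - 86.61 = 1.97 g
Fat% = 1.97 / 13.33 x 100 = 14.8%


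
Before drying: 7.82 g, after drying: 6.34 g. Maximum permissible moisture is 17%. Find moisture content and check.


Moisture content = 18.9%
Acceptable: No

MC = (7.82 - 6.34) / 7.82 x 100 = 18.9%
Maximum: 17%
Acceptable: No


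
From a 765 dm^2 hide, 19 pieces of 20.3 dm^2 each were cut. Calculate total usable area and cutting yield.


Usable area = 385.7 dm^2
Yield = 50.4%


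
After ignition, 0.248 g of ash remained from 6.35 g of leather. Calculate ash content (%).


Ash% = 0.248 / 6.35 x 100
Ash% = 3.91%


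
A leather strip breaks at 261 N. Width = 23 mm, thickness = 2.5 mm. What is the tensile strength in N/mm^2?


Cross-sectional area = 23 x 2.5 = 57.5 mm^2
Tensile strength = 261 / 57.5 = 4.54 N/mm^2


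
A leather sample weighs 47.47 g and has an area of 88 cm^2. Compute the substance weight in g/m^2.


Substance weight = mass / area x 10000
SW = 47.47 / 88 x 10000
SW = 5394.3 g/m^2


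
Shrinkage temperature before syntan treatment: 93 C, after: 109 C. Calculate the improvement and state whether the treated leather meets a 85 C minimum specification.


Improvement = 16 C
Meets 85 C spec: Yes


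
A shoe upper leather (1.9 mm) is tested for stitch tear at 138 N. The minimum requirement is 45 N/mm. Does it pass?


STS = 138 / 1.9 = 72.6 N/mm
Minimum required: 45 N/mm
Passes: Yes


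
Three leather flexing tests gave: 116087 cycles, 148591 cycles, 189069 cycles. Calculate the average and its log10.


Average = (116087 + 148591 + 189069) / 3 = 151249 cycles
log10(151249) = 5.18


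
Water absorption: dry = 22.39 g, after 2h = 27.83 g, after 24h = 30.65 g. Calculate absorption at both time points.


WA (2h) = (27.83 - 22.39) / 22.39 x 100 = 24.3%
WA (24h) = (30.65 - 22.39) / 22.39 x 100 = 36.9%


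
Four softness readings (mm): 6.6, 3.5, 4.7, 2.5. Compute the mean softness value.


4.33 mm


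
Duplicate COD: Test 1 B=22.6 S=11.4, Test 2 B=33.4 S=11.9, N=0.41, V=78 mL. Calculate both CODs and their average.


COD1 = 471.0 mg/L
COD2 = 904.1 mg/L
Average = 687.6 mg/L

COD1 = (22.6 - 11.4) x 0.41 x 8000 / 78 = 471.0 mg/L
COD2 = (33.4 - 11.9) x 0.41 x 8000 / 78 = 904.1 mg/L
Average = (471.0 + 904.1) / 2 = 687.6 mg/L


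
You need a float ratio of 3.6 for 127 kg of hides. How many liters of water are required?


Water = hide weight x target ratio
Water = 127 x 3.6 = 457.2 L


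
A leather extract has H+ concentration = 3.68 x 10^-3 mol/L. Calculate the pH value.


pH = -log10[H+]
pH = -log10(3.68 x 10^-3) = 2.43


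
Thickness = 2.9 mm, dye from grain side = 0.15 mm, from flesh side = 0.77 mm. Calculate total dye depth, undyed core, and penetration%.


Total dyed = 0.92 mm
Undyed core = 1.98 mm
Penetration = 31.7%

Total dyed = 0.15 + 0.77 = 0.92 mm
Undyed core = 2.9 - 0.92 = 1.98 mm
Penetration = 0.92 / 2.9 x 100 = 31.7%


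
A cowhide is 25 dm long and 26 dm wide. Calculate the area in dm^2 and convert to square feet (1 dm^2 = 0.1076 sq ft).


650 dm^2
69.94 sq ft


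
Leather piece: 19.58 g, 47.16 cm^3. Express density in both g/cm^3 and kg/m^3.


Density = 19.58 / 47.16 = 0.415 g/cm^3
Convert: 0.415 x 1000 = 415 kg/m^3


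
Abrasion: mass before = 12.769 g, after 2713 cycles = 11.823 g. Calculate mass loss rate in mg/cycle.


Mass loss = 12.769 - 11.823 = 0.946 g
Rate = 0.946 / 2713 x 1000 = 0.349 mg/cycle


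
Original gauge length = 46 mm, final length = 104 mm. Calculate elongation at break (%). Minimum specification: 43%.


Elongation = 126.1%
Meets spec: Yes

Extension = 104 - 46 = 58 mm
Elongation = 58 / 46 x 100 = 126.1%
Minimum required: 43%
Meets specification: Yes


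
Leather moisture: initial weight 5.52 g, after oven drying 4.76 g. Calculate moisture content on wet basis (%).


Moisture = 5.52 - 4.76 = 0.76 g
MC = 0.76 / 5.52 x 100 = 13.8%


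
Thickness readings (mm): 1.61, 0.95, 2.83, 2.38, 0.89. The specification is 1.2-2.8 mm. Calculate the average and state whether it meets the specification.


Sum = 8.66
Average = 8.66 / 5 = 1.73 mm
Specification range: 1.2 to 2.8 mm
Within spec: Yes


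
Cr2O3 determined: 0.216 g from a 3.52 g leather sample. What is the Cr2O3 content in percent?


6.14%

Cr2O3% = 0.216 / 3.52 x 100
Cr2O3% = 6.14%


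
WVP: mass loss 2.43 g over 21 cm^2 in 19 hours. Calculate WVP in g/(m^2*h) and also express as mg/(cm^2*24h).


WVP = 2.43 / (21 x 19) x 10000 = 60.90 g/(m^2*h)
Mass loss in mg = 2.43 x 1000 = 2430 mg
Per cm^2 per 24h in mg: 2430 x 24 / (21 x 19) = 58320 / 399 = 146.17 mg/(cm^2*24h)


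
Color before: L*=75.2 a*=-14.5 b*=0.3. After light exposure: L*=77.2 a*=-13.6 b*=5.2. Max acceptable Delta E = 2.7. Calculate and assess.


dL = 2.0, da = 0.9, db = 4.9
dE = sqrt((2.0)^2 + (0.9)^2 + (4.9)^2) = 5.37
Max = 2.7
Passes: No


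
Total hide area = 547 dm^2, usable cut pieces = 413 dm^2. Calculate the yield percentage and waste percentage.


Yield = 413 / 547 x 100 = 75.5%
Waste = 547 - 413 = 134 dm^2
Waste% = 100 - 75.5 = 24.5%


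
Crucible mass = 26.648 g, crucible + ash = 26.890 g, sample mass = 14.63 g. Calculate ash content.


Ash mass = 0.242 g
Ash content = 1.65%

Ash mass = 26.890 - 26.648 = 0.242 g
Ash% = 0.242 / 14.63 x 100 = 1.65%


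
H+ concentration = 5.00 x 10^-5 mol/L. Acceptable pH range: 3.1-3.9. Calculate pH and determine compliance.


pH = -log10(5.00 x 10^-5) = 4.30
Range: 3.1 to 3.9
Compliant: No


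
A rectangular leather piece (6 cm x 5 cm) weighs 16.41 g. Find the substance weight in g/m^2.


5470.0 g/m^2

Area = 6 x 5 = 30 cm^2
SW = 16.41 / 30 x 10000 = 5470.0 g/m^2


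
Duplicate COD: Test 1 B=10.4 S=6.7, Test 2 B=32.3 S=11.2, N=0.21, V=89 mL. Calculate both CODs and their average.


COD1 = (10.4 - 6.7) x 0.21 x 8000 / 89 = 69.8 mg/L
COD2 = (32.3 - 11.2) x 0.21 x 8000 / 89 = 398.3 mg/L
Average = (69.8 + 398.3) / 2 = 234.1 mg/L


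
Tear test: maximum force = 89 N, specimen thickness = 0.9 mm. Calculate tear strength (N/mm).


Tear strength = force / thickness
Tear = 89 / 0.9 = 98.9 N/mm


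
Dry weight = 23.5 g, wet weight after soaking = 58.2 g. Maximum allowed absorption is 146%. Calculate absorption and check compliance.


Absorption = 147.7%
Compliant: No

WA = (58.2 - 23.5) / 23.5 x 100 = 147.7%
Maximum allowed: 146%
Compliant: No


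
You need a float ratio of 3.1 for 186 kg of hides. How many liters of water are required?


Water = hide weight x target ratio
Water = 186 x 3.1 = 576.6 L


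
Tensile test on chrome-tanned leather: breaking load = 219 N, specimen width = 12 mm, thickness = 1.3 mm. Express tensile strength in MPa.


Cross-section = 12 x 1.3 = 15.6 mm^2
TS = 219 / 15.6 = 14.04 MPa
(1 N/mm^2 = 1 MPa)


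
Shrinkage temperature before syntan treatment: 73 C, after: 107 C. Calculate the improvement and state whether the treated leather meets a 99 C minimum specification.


Improvement = 107 - 73 = 34 C
Spec check: 107 C >= 99 C? Yes


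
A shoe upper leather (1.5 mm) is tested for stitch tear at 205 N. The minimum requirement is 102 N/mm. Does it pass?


STS = 205 / 1.5 = 136.7 N/mm
Minimum required: 102 N/mm
Passes: Yes


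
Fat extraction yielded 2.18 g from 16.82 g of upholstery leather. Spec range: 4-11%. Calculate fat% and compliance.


Fat% = 2.18 / 16.82 x 100 = 13.0%
Spec range: 4-11%
Compliant: No


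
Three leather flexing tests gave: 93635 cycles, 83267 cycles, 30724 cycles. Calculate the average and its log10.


Average = (93635 + 83267 + 30724) / 3 = 69209 cycles
log10(69209) = 4.84


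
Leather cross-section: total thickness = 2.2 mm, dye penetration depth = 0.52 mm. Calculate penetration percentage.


Penetration% = 0.52 / 2.2 x 100
Penetration = 23.6%


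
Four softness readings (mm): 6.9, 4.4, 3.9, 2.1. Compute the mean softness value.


4.33 mm


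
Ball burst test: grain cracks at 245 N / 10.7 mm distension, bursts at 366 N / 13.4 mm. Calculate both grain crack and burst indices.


Crack index = 22.9 N/mm
Burst index = 27.3 N/mm


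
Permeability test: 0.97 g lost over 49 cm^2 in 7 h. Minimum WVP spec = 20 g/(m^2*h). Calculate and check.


WVP = 0.97 / (49 x 7) x 10000 = 28.28 g/(m^2*h)
Minimum: 20 g/(m^2*h)
Meets spec: Yes


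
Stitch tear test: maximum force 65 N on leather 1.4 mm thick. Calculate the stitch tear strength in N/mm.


Stitch tear strength = force / thickness
STS = 65 / 1.4 = 46.4 N/mm


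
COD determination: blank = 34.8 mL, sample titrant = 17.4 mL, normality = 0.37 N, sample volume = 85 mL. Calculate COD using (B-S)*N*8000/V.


COD = (34.8 - 17.4) x 0.37 x 8000 / 85
COD = 17.4 x 0.37 x 8000 / 85
COD = 605.9 mg/L


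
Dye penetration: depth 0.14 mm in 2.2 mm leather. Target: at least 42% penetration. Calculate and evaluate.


Penetration = 6.4%
Meets target: No


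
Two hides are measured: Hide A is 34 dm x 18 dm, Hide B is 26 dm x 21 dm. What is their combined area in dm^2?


1158 dm^2


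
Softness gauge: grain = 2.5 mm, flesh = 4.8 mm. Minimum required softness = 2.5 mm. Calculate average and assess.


Average = (2.5 + 4.8) / 2 = 3.65 mm
Minimum = 2.5 mm
Meets requirement: Yes


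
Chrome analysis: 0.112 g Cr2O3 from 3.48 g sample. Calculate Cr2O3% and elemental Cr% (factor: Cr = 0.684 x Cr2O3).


Cr2O3 = 3.22%
Cr = 2.20%

Cr2O3% = 0.112 / 3.48 x 100 = 3.22%
Cr% = 3.22 x 0.684 = 2.20%


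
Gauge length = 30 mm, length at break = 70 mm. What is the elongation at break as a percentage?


Extension = 70 - 30 = 40 mm
Elongation = 40 / 30 x 100 = 133.3%


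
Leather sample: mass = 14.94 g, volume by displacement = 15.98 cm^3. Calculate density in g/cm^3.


0.935 g/cm^3

Density = mass / volume
Density = 14.94 / 15.98 = 0.935 g/cm^3


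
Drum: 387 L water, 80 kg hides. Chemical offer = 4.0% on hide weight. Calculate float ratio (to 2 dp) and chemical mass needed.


Float ratio = 387 / 80 = 4.84
Chemical = 80 x 4.0 / 100 = 3.2 kg


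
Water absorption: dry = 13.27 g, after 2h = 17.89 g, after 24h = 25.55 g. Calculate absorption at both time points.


2h absorption = 34.8%
24h absorption = 92.5%

WA (2h) = (17.89 - 13.27) / 13.27 x 100 = 34.8%
WA (24h) = (25.55 - 13.27) / 13.27 x 100 = 92.5%


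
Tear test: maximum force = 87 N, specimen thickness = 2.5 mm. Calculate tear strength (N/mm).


Tear strength = force / thickness
Tear = 87 / 2.5 = 34.8 N/mm


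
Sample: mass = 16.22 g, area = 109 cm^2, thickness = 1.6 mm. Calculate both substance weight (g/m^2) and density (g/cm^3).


Substance weight = 1488.1 g/m^2
Density = 0.930 g/cm^3


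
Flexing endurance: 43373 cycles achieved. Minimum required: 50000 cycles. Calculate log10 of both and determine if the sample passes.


Achieved: log10 = 4.64
Required: log10 = 4.70
Passes: No

log10(43373) = 4.64
log10(50000) = 4.70
Passes: No


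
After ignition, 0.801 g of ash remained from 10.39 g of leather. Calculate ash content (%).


7.71%


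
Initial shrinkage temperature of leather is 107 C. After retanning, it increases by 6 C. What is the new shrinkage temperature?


New Ts = 107 + 6 = 113 C


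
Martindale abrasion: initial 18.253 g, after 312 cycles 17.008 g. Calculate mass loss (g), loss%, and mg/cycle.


Mass loss = 1.245 g
Loss = 6.82%
Rate = 3.990 mg/cycle


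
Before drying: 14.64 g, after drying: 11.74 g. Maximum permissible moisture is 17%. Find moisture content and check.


Moisture content = 19.8%
Acceptable: No


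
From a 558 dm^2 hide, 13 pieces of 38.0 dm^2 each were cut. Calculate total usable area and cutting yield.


Usable area = 494.0 dm^2
Yield = 88.5%


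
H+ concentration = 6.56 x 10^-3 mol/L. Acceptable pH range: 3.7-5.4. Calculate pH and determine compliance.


pH = 2.18
Compliant: No

pH = -log10(6.56 x 10^-3) = 2.18
Range: 3.7 to 5.4
Compliant: No


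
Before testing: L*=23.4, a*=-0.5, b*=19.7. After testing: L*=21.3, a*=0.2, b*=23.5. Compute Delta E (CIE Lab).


Delta E = 4.40

dL = 21.3 - 23.4 = -2.1
da = 0.2 - (-0.5) = 0.7
db = 23.5 - 19.7 = 3.8
dE = sqrt((-2.1)^2 + (0.7)^2 + (3.8)^2) = 4.40


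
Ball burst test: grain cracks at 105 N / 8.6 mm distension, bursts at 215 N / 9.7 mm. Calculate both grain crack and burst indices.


Crack index = 12.2 N/mm
Burst index = 22.2 N/mm

Crack index = 105 / 8.6 = 12.2 N/mm
Burst index = 215 / 9.7 = 22.2 N/mm


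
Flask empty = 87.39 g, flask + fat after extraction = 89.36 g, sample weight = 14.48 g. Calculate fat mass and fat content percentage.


Fat mass = 89.36 - 87.39 = 1.97 g
Fat% = 1.97 / 14.48 x 100 = 13.6%


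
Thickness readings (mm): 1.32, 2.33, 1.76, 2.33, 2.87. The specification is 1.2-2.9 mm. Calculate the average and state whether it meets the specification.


Average = 2.12 mm
Within specification: Yes

Sum = 10.61
Average = 10.61 / 5 = 2.12 mm
Specification range: 1.2 to 2.9 mm
Within spec: Yes


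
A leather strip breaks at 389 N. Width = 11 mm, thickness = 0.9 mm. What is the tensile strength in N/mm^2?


Cross-sectional area = 11 x 0.9 = 9.9 mm^2
Tensile strength = 389 / 9.9 = 39.29 N/mm^2


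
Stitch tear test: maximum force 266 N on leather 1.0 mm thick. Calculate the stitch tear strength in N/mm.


266.0 N/mm

Stitch tear strength = force / thickness
STS = 266 / 1.0 = 266.0 N/mm


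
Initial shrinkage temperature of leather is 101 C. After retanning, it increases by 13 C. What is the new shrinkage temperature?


New Ts = 101 + 13 = 114 C


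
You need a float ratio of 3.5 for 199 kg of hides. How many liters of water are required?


Water = hide weight x target ratio
Water = 199 x 3.5 = 696.5 L


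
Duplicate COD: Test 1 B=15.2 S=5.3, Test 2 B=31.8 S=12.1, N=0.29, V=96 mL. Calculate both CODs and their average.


COD1 = (15.2 - 5.3) x 0.29 x 8000 / 96 = 239.3 mg/L
COD2 = (31.8 - 12.1) x 0.29 x 8000 / 96 = 476.1 mg/L
Average = (239.3 + 476.1) / 2 = 357.7 mg/L


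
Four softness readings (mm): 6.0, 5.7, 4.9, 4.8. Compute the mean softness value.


5.35 mm

Sum = 6.0 + 5.7 + 4.9 + 4.8
Mean = 21.4 / 4 = 5.35 mm


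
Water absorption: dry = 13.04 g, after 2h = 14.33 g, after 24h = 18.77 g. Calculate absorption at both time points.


WA (2h) = (14.33 - 13.04) / 13.04 x 100 = 9.9%
WA (24h) = (18.77 - 13.04) / 13.04 x 100 = 43.9%


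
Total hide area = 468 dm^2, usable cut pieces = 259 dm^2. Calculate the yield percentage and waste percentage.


Yield = 55.3%
Waste = 44.7%

Yield = 259 / 468 x 100 = 55.3%
Waste = 468 - 259 = 209 dm^2
Waste% = 100 - 55.3 = 44.7%


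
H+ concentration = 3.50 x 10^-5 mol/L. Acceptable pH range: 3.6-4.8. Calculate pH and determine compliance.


pH = 4.46
Compliant: Yes


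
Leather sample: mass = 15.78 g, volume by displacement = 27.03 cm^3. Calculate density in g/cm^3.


Density = mass / volume
Density = 15.78 / 27.03 = 0.584 g/cm^3


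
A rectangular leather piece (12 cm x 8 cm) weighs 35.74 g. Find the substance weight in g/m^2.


Area = 12 x 8 = 96 cm^2
SW = 35.74 / 96 x 10000 = 3722.9 g/m^2


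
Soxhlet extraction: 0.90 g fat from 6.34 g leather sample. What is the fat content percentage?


Fat content = 0.90 / 6.34 x 100
Fat = 14.2%


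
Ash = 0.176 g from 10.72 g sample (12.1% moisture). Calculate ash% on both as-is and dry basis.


As-is ash% = 0.176 / 10.72 x 100 = 1.64%
Dry mass = 10.72 x (100 - 12.1) / 100 = 9.42288 g
Dry-basis ash% = 0.176 / 9.42288 x 100 = 1.87%


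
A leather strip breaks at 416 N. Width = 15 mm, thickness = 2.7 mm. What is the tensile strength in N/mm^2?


10.27 N/mm^2

Cross-sectional area = 15 x 2.7 = 40.5 mm^2
Tensile strength = 416 / 40.5 = 10.27 N/mm^2


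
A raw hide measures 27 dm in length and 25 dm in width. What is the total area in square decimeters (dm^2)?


675 dm^2

Area = length x width
Area = 27 x 25 = 675 dm^2


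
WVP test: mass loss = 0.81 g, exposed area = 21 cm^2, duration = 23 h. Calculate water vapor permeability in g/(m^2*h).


16.77 g/(m^2*h)


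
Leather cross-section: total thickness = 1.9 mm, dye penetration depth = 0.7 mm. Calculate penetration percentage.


Penetration% = 0.7 / 1.9 x 100
Penetration = 36.8%


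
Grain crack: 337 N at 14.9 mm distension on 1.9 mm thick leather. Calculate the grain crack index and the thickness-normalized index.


Crack index = 337 / 14.9 = 22.6 N/mm
Normalized = 22.6 / 1.9 = 11.9 N/mm per mm


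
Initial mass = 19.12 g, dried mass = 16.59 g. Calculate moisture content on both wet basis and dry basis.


Moisture lost = 19.12 - 16.59 = 2.53 g
Wet basis MC = 2.53 / 19.12 x 100 = 13.2%
Dry basis MC = 2.53 / 16.59 x 100 = 15.3%


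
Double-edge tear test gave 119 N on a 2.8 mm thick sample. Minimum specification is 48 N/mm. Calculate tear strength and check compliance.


Tear strength = 42.5 N/mm
Compliant: No


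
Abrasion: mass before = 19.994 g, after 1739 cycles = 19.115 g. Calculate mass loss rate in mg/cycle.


0.505 mg/cycle


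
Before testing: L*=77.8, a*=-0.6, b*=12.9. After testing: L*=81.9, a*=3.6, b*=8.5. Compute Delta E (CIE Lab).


dL = 81.9 - 77.8 = 4.1
da = 3.6 - (-0.6) = 4.2
db = 8.5 - 12.9 = -4.4
dE = sqrt((4.1)^2 + (4.2)^2 + (-4.4)^2) = 7.34


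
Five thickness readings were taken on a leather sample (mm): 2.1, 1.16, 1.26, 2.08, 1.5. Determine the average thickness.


1.62 mm


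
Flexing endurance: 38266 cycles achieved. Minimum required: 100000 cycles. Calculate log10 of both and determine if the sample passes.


log10(38266) = 4.58
log10(100000) = 5.00
Passes: No


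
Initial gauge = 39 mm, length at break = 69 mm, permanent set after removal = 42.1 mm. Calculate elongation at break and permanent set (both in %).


Elongation at break = 76.9%
Permanent set = 7.9%

Elongation at break = (69 - 39) / 39 x 100 = 76.9%
Permanent set = (42.1 - 39) / 39 x 100 = 7.9%


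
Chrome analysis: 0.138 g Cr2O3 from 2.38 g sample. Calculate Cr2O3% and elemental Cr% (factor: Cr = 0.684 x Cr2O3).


Cr2O3% = 0.138 / 2.38 x 100 = 5.80%
Cr% = 5.80 x 0.684 = 3.97%


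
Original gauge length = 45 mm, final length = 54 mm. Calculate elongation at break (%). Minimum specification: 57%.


Extension = 54 - 45 = 9 mm
Elongation = 9 / 45 x 100 = 20.0%
Minimum required: 57%
Meets specification: No


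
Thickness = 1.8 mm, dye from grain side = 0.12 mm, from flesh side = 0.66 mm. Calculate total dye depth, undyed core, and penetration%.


Total dyed = 0.12 + 0.66 = 0.78 mm
Undyed core = 1.8 - 0.78 = 1.02 mm
Penetration = 0.78 / 1.8 x 100 = 43.3%


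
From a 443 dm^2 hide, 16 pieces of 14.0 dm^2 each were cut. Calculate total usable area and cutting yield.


Usable area = 224.0 dm^2
Yield = 50.6%


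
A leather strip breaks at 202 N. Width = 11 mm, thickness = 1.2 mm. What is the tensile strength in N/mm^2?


Cross-sectional area = 11 x 1.2 = 13.2 mm^2
Tensile strength = 202 / 13.2 = 15.30 N/mm^2


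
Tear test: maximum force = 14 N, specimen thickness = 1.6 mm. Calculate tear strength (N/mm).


Tear strength = force / thickness
Tear = 14 / 1.6 = 8.8 N/mm


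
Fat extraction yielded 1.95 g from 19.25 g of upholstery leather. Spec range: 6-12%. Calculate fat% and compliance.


Fat content = 10.1%
Compliant: Yes

Fat% = 1.95 / 19.25 x 100 = 10.1%
Spec range: 6-12%
Compliant: Yes


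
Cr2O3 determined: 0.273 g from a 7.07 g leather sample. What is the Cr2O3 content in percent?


3.86%

Cr2O3% = 0.273 / 7.07 x 100
Cr2O3% = 3.86%


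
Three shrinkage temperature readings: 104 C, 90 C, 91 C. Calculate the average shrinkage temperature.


95.0 C


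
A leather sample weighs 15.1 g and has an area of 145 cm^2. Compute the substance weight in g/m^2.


Substance weight = mass / area x 10000
SW = 15.1 / 145 x 10000
SW = 1041.4 g/m^2


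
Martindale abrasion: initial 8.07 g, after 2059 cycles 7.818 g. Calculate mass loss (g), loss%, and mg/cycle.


Mass loss = 0.252 g
Loss = 3.12%
Rate = 0.122 mg/cycle

Loss = 8.07 - 7.818 = 0.252 g
Loss% = 0.252 / 8.07 x 100 = 3.12%
Rate = 0.252 / 2059 x 1000 = 0.122 mg/cycle


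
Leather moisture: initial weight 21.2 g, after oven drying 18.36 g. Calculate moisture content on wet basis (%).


Moisture = 21.2 - 18.36 = 2.84 g
MC = 2.84 / 21.2 x 100 = 13.4%


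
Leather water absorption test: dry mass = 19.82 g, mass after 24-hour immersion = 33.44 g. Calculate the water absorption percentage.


Water absorbed = 33.44 - 19.82 = 13.62 g
WA% = 13.62 / 19.82 x 100 = 68.7%


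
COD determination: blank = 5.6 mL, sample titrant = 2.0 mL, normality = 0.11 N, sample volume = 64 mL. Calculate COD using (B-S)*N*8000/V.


49.5 mg/L

COD = (5.6 - 2.0) x 0.11 x 8000 / 64
COD = 3.6 x 0.11 x 8000 / 64
COD = 49.5 mg/L


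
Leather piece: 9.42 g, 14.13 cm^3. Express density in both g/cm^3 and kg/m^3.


0.667 g/cm^3
667 kg/m^3

Density = 9.42 / 14.13 = 0.667 g/cm^3
Convert: 0.667 x 1000 = 667 kg/m^3


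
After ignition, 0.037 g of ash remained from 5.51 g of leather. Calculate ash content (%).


Ash% = 0.037 / 5.51 x 100
Ash% = 0.67%


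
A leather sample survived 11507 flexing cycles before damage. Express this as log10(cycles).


4.06

log10(11507) = 4.06


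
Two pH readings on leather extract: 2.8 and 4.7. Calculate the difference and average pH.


Difference = |2.8 - 4.7| = 1.9
Average = (2.8 + 4.7) / 2 = 3.75


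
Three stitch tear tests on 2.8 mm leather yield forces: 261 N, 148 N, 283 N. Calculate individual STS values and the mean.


STS1 = 93.2 N/mm
STS2 = 52.9 N/mm
STS3 = 101.1 N/mm
Mean = 82.4 N/mm

STS1 = 261 / 2.8 = 93.2 N/mm
STS2 = 148 / 2.8 = 52.9 N/mm
STS3 = 283 / 2.8 = 101.1 N/mm
Mean = (93.2 + 52.9 + 101.1) / 3 = 82.4 N/mm


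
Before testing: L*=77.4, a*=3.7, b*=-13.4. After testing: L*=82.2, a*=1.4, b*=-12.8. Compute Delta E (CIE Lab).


Delta E = 5.36

dL = 82.2 - 77.4 = 4.8
da = 1.4 - 3.7 = -2.3
db = -12.8 - (-13.4) = 0.6
dE = sqrt((4.8)^2 + (-2.3)^2 + (0.6)^2) = 5.36


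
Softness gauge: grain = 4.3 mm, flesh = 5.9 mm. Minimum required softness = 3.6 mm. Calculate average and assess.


Average = (4.3 + 5.9) / 2 = 5.10 mm
Minimum = 3.6 mm
Meets requirement: Yes


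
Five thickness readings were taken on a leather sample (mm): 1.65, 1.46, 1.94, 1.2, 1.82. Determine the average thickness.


Sum = 1.65 + 1.46 + 1.94 + 1.2 + 1.82 = 8.07
Average = 8.07 / 5 = 1.61 mm


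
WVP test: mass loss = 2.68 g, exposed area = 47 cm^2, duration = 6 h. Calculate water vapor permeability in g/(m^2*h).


WVP = mass_loss / (area x time) x 10000
WVP = 2.68 / (47 x 6) x 10000
WVP = 2.68 / 282 x 10000 = 95.04 g/(m^2*h)


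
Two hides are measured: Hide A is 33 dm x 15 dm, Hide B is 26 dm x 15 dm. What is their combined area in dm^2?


885 dm^2


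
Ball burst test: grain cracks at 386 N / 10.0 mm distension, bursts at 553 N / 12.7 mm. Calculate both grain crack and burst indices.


Crack index = 38.6 N/mm
Burst index = 43.5 N/mm

Crack index = 386 / 10.0 = 38.6 N/mm
Burst index = 553 / 12.7 = 43.5 N/mm


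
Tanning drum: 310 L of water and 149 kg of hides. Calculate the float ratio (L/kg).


2.1

Float ratio = water / hide weight
Ratio = 310 / 149 = 2.1


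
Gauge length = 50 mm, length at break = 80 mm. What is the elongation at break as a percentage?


Extension = 80 - 50 = 30 mm
Elongation = 30 / 50 x 100 = 60.0%


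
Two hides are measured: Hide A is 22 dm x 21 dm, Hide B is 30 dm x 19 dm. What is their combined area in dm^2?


Hide A area = 22 x 21 = 462 dm^2
Hide B area = 30 x 19 = 570 dm^2
Total = 462 + 570 = 1032 dm^2


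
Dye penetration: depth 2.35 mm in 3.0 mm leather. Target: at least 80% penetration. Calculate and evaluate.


Penetration = 2.35 / 3.0 x 100 = 78.3%
Target: 80%
Meets target: No


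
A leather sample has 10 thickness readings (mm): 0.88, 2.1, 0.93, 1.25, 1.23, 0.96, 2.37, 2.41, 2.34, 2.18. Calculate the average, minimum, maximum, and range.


Average = 1.67 mm
Min = 0.88 mm
Max = 2.41 mm
Range = 1.53 mm

Sum = 16.65
Average = 16.65 / 10 = 1.67 mm
Minimum = 0.88 mm
Maximum = 2.41 mm
Range = 2.41 - 0.88 = 1.53 mm


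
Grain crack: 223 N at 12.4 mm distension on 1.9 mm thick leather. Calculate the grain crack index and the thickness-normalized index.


Crack index = 223 / 12.4 = 18.0 N/mm
Normalized = 18.0 / 1.9 = 9.5 N/mm per mm


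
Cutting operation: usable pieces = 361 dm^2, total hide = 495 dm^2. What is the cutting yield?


Yield = usable / total x 100
Yield = 361 / 495 x 100 = 72.9%


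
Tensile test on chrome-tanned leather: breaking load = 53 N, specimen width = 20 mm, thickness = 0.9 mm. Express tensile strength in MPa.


2.94 MPa

Cross-section = 20 x 0.9 = 18.0 mm^2
TS = 53 / 18.0 = 2.94 MPa
(1 N/mm^2 = 1 MPa)


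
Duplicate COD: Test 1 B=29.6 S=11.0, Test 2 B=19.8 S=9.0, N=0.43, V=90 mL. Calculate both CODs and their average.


COD1 = 710.9 mg/L
COD2 = 412.8 mg/L
Average = 561.9 mg/L


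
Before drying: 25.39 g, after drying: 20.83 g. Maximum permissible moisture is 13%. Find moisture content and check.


Moisture content = 18.0%
Acceptable: No

MC = (25.39 - 20.83) / 25.39 x 100 = 18.0%
Maximum: 13%
Acceptable: No


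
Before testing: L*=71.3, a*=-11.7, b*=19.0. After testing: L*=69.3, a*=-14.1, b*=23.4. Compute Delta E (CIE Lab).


dL = 69.3 - 71.3 = -2.0
da = -14.1 - (-11.7) = -2.4
db = 23.4 - 19.0 = 4.4
dE = sqrt((-2.0)^2 + (-2.4)^2 + (4.4)^2) = 5.40


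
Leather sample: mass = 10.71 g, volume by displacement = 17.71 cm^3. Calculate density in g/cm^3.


0.605 g/cm^3

Density = mass / volume
Density = 10.71 / 17.71 = 0.605 g/cm^3


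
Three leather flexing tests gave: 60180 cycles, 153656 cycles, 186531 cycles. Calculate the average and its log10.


Average = 133456 cycles
log10 = 5.13

Average = (60180 + 153656 + 186531) / 3 = 133456 cycles
log10(133456) = 5.13


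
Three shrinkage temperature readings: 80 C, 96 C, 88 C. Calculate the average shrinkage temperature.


Average = (80 + 96 + 88) / 3
Average = 264 / 3 = 88.0 C


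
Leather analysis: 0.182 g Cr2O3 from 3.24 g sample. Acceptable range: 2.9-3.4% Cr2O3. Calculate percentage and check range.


Cr2O3 = 5.62%
Within range: No

Cr2O3% = 0.182 / 3.24 x 100 = 5.62%
Acceptable range: 2.9 to 3.4%
Within range: No


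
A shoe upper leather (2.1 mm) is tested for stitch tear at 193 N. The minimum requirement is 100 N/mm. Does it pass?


STS = 193 / 2.1 = 91.9 N/mm
Minimum required: 100 N/mm
Passes: No


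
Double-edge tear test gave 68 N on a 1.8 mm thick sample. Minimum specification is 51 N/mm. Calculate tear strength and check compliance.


Tear strength = 37.8 N/mm
Compliant: No


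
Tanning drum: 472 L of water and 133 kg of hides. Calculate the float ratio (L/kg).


3.5


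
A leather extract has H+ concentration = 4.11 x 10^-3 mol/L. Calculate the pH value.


pH = -log10[H+]
pH = -log10(4.11 x 10^-3) = 2.39


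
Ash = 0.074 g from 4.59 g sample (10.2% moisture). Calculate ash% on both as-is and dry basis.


As-is ash% = 0.074 / 4.59 x 100 = 1.61%
Dry mass = 4.59 x (100 - 10.2) / 100 = 4.12182 g
Dry-basis ash% = 0.074 / 4.12182 x 100 = 1.80%


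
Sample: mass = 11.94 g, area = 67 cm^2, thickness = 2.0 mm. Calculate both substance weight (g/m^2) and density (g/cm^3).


SW = 11.94 / 67 x 10000 = 1782.1 g/m^2
Volume = 67 x 2.0 / 10 = 13.40 cm^3
Density = 11.94 / 13.40 = 0.891 g/cm^3


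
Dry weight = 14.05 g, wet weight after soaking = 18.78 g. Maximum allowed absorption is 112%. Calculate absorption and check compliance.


Absorption = 33.7%
Compliant: Yes

WA = (18.78 - 14.05) / 14.05 x 100 = 33.7%
Maximum allowed: 112%
Compliant: Yes


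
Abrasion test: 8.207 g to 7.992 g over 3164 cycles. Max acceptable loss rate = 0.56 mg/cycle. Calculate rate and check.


Rate = 0.068 mg/cycle
Passes: Yes

Loss = 8.207 - 7.992 = 0.215 g
Rate = 0.215 g / 3164 cycles x 1000 = 0.068 mg/cycle
Max = 0.56 mg/cycle
Passes: Yes


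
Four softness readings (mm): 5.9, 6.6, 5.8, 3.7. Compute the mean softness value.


5.50 mm


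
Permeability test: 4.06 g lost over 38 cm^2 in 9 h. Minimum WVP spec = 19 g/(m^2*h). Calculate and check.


WVP = 4.06 / (38 x 9) x 10000 = 118.71 g/(m^2*h)
Minimum: 19 g/(m^2*h)
Meets spec: Yes


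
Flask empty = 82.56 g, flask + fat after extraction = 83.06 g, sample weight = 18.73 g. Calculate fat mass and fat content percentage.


Fat mass = 83.06 - 82.56 = 0.50 g
Fat% = 0.50 / 18.73 x 100 = 2.7%


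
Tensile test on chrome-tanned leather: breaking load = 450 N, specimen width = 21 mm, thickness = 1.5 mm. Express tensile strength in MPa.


Cross-section = 21 x 1.5 = 31.5 mm^2
TS = 450 / 31.5 = 14.29 MPa
(1 N/mm^2 = 1 MPa)


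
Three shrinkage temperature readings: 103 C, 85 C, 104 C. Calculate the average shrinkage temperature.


97.3 C


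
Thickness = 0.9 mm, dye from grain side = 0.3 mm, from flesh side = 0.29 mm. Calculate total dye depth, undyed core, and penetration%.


Total dyed = 0.3 + 0.29 = 0.59 mm
Undyed core = 0.9 - 0.59 = 0.31 mm
Penetration = 0.59 / 0.9 x 100 = 65.6%


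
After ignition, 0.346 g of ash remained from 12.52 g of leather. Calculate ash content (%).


Ash% = 0.346 / 12.52 x 100
Ash% = 2.76%


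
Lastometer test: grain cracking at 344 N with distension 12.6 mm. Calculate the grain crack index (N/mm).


Grain crack index = force / distension
Index = 344 / 12.6 = 27.3 N/mm


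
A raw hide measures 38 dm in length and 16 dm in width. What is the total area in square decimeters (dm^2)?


Area = length x width
Area = 38 x 16 = 608 dm^2


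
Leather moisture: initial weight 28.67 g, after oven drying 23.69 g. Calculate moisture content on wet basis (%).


17.4%

Moisture = 28.67 - 23.69 = 4.98 g
MC = 4.98 / 28.67 x 100 = 17.4%


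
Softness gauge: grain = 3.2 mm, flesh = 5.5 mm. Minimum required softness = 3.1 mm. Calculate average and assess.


Average = (3.2 + 5.5) / 2 = 4.35 mm
Minimum = 3.1 mm
Meets requirement: Yes


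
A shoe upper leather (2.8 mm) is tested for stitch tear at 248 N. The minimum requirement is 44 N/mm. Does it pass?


STS = 248 / 2.8 = 88.6 N/mm
Minimum required: 44 N/mm
Passes: Yes


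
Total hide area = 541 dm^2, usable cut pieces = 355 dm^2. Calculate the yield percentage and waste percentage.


Yield = 65.6%
Waste = 34.4%


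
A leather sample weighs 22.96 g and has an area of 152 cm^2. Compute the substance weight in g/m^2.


1510.5 g/m^2

Substance weight = mass / area x 10000
SW = 22.96 / 152 x 10000
SW = 1510.5 g/m^2


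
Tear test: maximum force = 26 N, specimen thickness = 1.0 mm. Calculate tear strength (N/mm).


Tear strength = force / thickness
Tear = 26 / 1.0 = 26.0 N/mm


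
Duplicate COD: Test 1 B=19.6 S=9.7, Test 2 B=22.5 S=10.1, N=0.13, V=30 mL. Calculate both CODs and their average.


COD1 = 343.2 mg/L
COD2 = 429.9 mg/L
Average = 386.6 mg/L

COD1 = (19.6 - 9.7) x 0.13 x 8000 / 30 = 343.2 mg/L
COD2 = (22.5 - 10.1) x 0.13 x 8000 / 30 = 429.9 mg/L
Average = (343.2 + 429.9) / 2 = 386.6 mg/L


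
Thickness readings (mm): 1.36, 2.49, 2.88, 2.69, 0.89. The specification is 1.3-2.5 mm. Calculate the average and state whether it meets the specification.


Sum = 10.31
Average = 10.31 / 5 = 2.06 mm
Specification range: 1.3 to 2.5 mm
Within spec: Yes


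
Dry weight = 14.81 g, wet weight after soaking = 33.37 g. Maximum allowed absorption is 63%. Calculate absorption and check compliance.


WA = (33.37 - 14.81) / 14.81 x 100 = 125.3%
Maximum allowed: 63%
Compliant: No


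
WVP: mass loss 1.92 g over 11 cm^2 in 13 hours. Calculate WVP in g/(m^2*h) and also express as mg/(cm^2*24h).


WVP = 134.27 g/(m^2*h)
Daily rate = 322.24 mg/(cm^2*24h)


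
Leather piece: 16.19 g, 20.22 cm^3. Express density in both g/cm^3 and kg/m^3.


Density = 16.19 / 20.22 = 0.801 g/cm^3
Convert: 0.801 x 1000 = 801 kg/m^3


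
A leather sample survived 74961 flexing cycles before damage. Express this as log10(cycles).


4.87

log10(74961) = 4.87


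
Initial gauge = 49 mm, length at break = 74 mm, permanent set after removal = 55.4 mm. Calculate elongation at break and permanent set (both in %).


Elongation at break = 51.0%
Permanent set = 13.1%

Elongation at break = (74 - 49) / 49 x 100 = 51.0%
Permanent set = (55.4 - 49) / 49 x 100 = 13.1%


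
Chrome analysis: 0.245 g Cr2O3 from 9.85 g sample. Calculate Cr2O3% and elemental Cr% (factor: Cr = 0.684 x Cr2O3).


Cr2O3% = 0.245 / 9.85 x 100 = 2.49%
Cr% = 2.49 x 0.684 = 1.70%
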